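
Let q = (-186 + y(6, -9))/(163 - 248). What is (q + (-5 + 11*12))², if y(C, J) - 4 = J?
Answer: 120692196/7225 ≈ 16705.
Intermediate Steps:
y(C, J) = 4 + J
q = 191/85 (q = (-186 + (4 - 9))/(163 - 248) = (-186 - 5)/(-85) = -191*(-1/85) = 191/85 ≈ 2.2471)
(q + (-5 + 11*12))² = (191/85 + (-5 + 11*12))² = (191/85 + (-5 + 132))² = (191/85 + 127)² = (10986/85)² = 120692196/7225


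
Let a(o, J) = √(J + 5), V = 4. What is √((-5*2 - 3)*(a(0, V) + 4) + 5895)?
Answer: 2*√1451 ≈ 76.184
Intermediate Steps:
a(o, J) = √(5 + J)
√((-5*2 - 3)*(a(0, V) + 4) + 5895) = √((-5*2 - 3)*(√(5 + 4) + 4) + 5895) = √((-10 - 3)*(√9 + 4) + 5895) = √(-13*(3 + 4) + 5895) = √(-13*7 + 5895) = √(-91 + 5895) = √5804 = 2*√1451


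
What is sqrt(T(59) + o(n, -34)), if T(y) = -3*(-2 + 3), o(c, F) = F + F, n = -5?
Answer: I*sqrt(71) ≈ 8.4261*I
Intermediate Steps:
o(c, F) = 2*F
T(y) = -3 (T(y) = -3*1 = -3)
sqrt(T(59) + o(n, -34)) = sqrt(-3 + 2*(-34)) = sqrt(-3 - 68) = sqrt(-71) = I*sqrt(71)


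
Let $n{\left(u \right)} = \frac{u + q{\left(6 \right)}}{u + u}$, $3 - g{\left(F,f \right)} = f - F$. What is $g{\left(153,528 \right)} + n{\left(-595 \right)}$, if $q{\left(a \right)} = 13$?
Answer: $- \frac{221049}{595} \approx -371.51$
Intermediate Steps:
$g{\left(F,f \right)} = 3 + F - f$ ($g{\left(F,f \right)} = 3 - \left(f - F\right) = 3 + \left(F - f\right) = 3 + F - f$)
$n{\left(u \right)} = \frac{13 + u}{2 u}$ ($n{\left(u \right)} = \frac{u + 13}{u + u} = \frac{13 + u}{2 u}$)
$g{\left(153,528 \right)} + n{\left(-595 \right)} = \left(3 + 153 - 528\right) + \frac{13 - 595}{2 \left(-595\right)} = \left(3 + 153 - 528\right) + \frac{1}{2} \left(- \frac{1}{595}\right) \left(-582\right) = -372 + \frac{291}{595} = - \frac{221049}{595}$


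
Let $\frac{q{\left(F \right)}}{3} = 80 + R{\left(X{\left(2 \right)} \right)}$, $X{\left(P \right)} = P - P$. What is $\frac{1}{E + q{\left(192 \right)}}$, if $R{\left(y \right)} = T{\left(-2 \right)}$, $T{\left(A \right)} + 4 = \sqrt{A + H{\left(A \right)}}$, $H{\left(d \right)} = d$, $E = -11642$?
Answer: $- \frac{5707}{65139716} - \frac{3 i}{65139716} \approx -8.7612 \cdot 10^{-5} - 4.6055 \cdot 10^{-8} i$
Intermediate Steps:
$X{\left(P \right)} = 0$
$T{\left(A \right)} = -4 + \sqrt{2} \sqrt{A}$ ($T{\left(A \right)} = -4 + \sqrt{A + A} = -4 + \sqrt{2 A} = -4 + \sqrt{2} \sqrt{A}$)
$R{\left(y \right)} = -4 + 2 i$ ($R{\left(y \right)} = -4 + \sqrt{2} \sqrt{-2} = -4 + \sqrt{2} i \sqrt{2} = -4 + 2 i$)
$q{\left(F \right)} = 228 + 6 i$ ($q{\left(F \right)} = 3 \left(80 - \left(4 - 2 i\right)\right) = 3 \left(76 + 2 i\right) = 228 + 6 i$)
$\frac{1}{E + q{\left(192 \right)}} = \frac{1}{-11642 + \left(228 + 6 i\right)} = \frac{1}{-11414 + 6 i} = \frac{-11414 - 6 i}{130279432}$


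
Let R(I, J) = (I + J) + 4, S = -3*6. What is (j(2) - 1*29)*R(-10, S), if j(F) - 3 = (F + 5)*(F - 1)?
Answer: 456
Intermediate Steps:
j(F) = 3 + (-1 + F)*(5 + F) (j(F) = 3 + (F + 5)*(F - 1) = 3 + (5 + F)*(-1 + F) = 3 + (-1 + F)*(5 + F))
S = -18
R(I, J) = 4 + I + J
(j(2) - 1*29)*R(-10, S) = ((-2 + 2² + 4*2) - 1*29)*(4 - 10 - 18) = ((-2 + 4 + 8) - 29)*(-24) = (10 - 29)*(-24) = -19*(-24) = 456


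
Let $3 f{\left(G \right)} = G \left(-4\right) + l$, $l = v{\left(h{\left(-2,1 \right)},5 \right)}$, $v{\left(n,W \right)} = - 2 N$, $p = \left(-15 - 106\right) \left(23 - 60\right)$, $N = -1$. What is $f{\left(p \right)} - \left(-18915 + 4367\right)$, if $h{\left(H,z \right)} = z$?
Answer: $\frac{25738}{3} \approx 8579.3$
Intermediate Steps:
$p = 4477$ ($p = \left(-121\right) \left(-37\right) = 4477$)
$v{\left(n,W \right)} = 2$ ($v{\left(n,W \right)} = \left(-2\right) \left(-1\right) = 2$)
$l = 2$
$f{\left(G \right)} = \frac{2}{3} - \frac{4 G}{3}$ ($f{\left(G \right)} = \frac{G \left(-4\right) + 2}{3} = \frac{- 4 G + 2}{3} = \frac{2 - 4 G}{3} = \frac{2}{3} - \frac{4 G}{3}$)
$f{\left(p \right)} - \left(-18915 + 4367\right) = \left(\frac{2}{3} - \frac{17908}{3}\right) - \left(-18915 + 4367\right) = \left(\frac{2}{3} - \frac{17908}{3}\right) - -14548 = - \frac{17906}{3} + 14548 = \frac{25738}{3}$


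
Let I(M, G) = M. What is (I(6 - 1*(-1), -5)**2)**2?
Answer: 2401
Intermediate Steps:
(I(6 - 1*(-1), -5)**2)**2 = ((6 - 1*(-1))**2)**2 = ((6 + 1)**2)**2 = (7**2)**2 = 49**2 = 2401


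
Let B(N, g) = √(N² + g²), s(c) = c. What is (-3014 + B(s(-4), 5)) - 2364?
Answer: -5378 + √41 ≈ -5371.6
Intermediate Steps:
(-3014 + B(s(-4), 5)) - 2364 = (-3014 + √((-4)² + 5²)) - 2364 = (-3014 + √(16 + 25)) - 2364 = (-3014 + √41) - 2364 = -5378 + √41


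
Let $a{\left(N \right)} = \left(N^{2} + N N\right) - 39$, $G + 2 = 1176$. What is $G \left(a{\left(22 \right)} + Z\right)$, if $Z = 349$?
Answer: $1500372$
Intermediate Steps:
$G = 1174$ ($G = -2 + 1176 = 1174$)
$a{\left(N \right)} = -39 + 2 N^{2}$ ($a{\left(N \right)} = \left(N^{2} + N^{2}\right) - 39 = 2 N^{2} - 39 = -39 + 2 N^{2}$)
$G \left(a{\left(22 \right)} + Z\right) = 1174 \left(\left(-39 + 2 \cdot 22^{2}\right) + 349\right) = 1174 \left(\left(-39 + 2 \cdot 484\right) + 349\right) = 1174 \left(\left(-39 + 968\right) + 349\right) = 1174 \left(929 + 349\right) = 1174 \cdot 1278 = 1500372$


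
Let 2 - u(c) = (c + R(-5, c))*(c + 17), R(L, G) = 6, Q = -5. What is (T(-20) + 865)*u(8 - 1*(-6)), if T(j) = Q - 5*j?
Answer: -593280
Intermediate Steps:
T(j) = -5 - 5*j
u(c) = 2 - (6 + c)*(17 + c) (u(c) = 2 - (c + 6)*(c + 17) = 2 - (6 + c)*(17 + c))
(T(-20) + 865)*u(8 - 1*(-6)) = ((-5 - 5*(-20)) + 865)*(-100 - (8 - 1*(-6))² - 23*(8 - 1*(-6))) = ((-5 + 100) + 865)*(-100 - (8 + 6)² - 23*(8 + 6)) = (95 + 865)*(-100 - 1*14² - 23*14) = 960*(-100 - 1*196 - 322) = 960*(-100 - 196 - 322) = 960*(-618) = -593280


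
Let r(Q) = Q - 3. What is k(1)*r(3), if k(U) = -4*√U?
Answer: 0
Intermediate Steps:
r(Q) = -3 + Q
k(1)*r(3) = (-4*√1)*(-3 + 3) = -4*1*0 = -4*0 = 0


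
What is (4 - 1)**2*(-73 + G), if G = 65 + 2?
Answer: -54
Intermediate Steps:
G = 67
(4 - 1)**2*(-73 + G) = (4 - 1)**2*(-73 + 67) = 3**2*(-6) = 9*(-6) = -54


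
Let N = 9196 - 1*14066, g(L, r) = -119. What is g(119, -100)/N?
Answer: 119/4870 ≈ 0.024435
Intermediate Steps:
N = -4870 (N = 9196 - 14066 = -4870)
g(119, -100)/N = -119/(-4870) = -119*(-1/4870) = 119/4870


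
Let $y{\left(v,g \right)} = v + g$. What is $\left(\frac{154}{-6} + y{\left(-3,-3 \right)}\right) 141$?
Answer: $-4465$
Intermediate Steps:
$y{\left(v,g \right)} = g + v$
$\left(\frac{154}{-6} + y{\left(-3,-3 \right)}\right) 141 = \left(\frac{154}{-6} - 6\right) 141 = \left(154 \left(- \frac{1}{6}\right) - 6\right) 141 = \left(- \frac{77}{3} - 6\right) 141 = \left(- \frac{95}{3}\right) 141 = -4465$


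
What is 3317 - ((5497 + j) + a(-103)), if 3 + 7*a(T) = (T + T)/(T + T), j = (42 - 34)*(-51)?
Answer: -12402/7 ≈ -1771.7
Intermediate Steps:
j = -408 (j = 8*(-51) = -408)
a(T) = -2/7 (a(T) = -3/7 + ((T + T)/(T + T))/7 = -3/7 + ((2*T)/((2*T)))/7 = -3/7 + ((2*T)*(1/(2*T)))/7 = -3/7 + (⅐)*1 = -3/7 + ⅐ = -2/7)
3317 - ((5497 + j) + a(-103)) = 3317 - ((5497 - 408) - 2/7) = 3317 - (5089 - 2/7) = 3317 - 1*35621/7 = 3317 - 35621/7 = -12402/7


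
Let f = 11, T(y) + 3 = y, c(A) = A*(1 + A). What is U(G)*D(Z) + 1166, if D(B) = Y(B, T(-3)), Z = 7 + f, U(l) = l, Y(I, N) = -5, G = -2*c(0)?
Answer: 1166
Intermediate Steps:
T(y) = -3 + y
G = 0 (G = -0*(1 + 0) = -0 = -2*0 = 0)
Z = 18 (Z = 7 + 11 = 18)
D(B) = -5
U(G)*D(Z) + 1166 = 0*(-5) + 1166 = 0 + 1166 = 1166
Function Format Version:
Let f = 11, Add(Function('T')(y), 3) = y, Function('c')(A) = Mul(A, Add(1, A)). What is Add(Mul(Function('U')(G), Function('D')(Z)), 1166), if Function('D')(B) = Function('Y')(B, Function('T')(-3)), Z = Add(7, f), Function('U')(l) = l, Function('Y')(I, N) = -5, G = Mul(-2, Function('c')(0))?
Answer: 1166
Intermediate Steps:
Function('T')(y) = Add(-3, y)
G = 0 (G = Mul(-2, Mul(0, Add(1, 0))) = Mul(-2, Mul(0, 1)) = Mul(-2, 0) = 0)
Z = 18 (Z = Add(7, 11) = 18)
Function('D')(B) = -5
Add(Mul(Function('U')(G), Function('D')(Z)), 1166) = Add(Mul(0, -5), 1166) = Add(0, 1166) = 1166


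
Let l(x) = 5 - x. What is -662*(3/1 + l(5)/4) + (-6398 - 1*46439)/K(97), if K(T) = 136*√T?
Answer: -1986 - 52837*√97/13192 ≈ -2025.4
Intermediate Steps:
-662*(3/1 + l(5)/4) + (-6398 - 1*46439)/K(97) = -662*(3/1 + (5 - 1*5)/4) + (-6398 - 1*46439)/((136*√97)) = -662*(3*1 + (5 - 5)*(¼)) + (-6398 - 46439)*(√97/13192) = -662*(3 + 0*(¼)) - 52837*√97/13192 = -662*(3 + 0) - 52837*√97/13192 = -662*3 - 52837*√97/13192 = -1986 - 52837*√97/13192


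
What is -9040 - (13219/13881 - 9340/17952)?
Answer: -187733394619/20765976 ≈ -9040.4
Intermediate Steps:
-9040 - (13219/13881 - 9340/17952) = -9040 - (13219*(1/13881) - 9340*1/17952) = -9040 - (13219/13881 - 2335/4488) = -9040 - 1*8971579/20765976 = -9040 - 8971579/20765976 = -187733394619/20765976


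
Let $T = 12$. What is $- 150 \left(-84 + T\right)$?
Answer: $10800$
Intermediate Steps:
$- 150 \left(-84 + T\right) = - 150 \left(-84 + 12\right) = \left(-150\right) \left(-72\right) = 10800$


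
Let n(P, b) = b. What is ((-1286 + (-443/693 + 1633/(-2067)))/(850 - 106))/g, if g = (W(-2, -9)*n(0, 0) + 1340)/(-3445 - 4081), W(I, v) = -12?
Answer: 2727810557/280675395 ≈ 9.7187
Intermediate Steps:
g = -670/3763 (g = (-12*0 + 1340)/(-3445 - 4081) = (0 + 1340)/(-7526) = 1340*(-1/7526) = -670/3763 ≈ -0.17805)
((-1286 + (-443/693 + 1633/(-2067)))/(850 - 106))/g = ((-1286 + (-443/693 + 1633/(-2067)))/(850 - 106))/(-670/3763) = ((-1286 + (-443*1/693 + 1633*(-1/2067)))/744)*(-3763/670) = ((-1286 + (-443/693 - 1633/2067))*(1/744))*(-3763/670) = ((-1286 - 682450/477477)*(1/744))*(-3763/670) = -614717872/477477*1/744*(-3763/670) = -76839734/44405361*(-3763/670) = 2727810557/280675395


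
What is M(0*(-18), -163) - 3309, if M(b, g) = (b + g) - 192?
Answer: -3664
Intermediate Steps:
M(b, g) = -192 + b + g
M(0*(-18), -163) - 3309 = (-192 + 0*(-18) - 163) - 3309 = (-192 + 0 - 163) - 3309 = -355 - 3309 = -3664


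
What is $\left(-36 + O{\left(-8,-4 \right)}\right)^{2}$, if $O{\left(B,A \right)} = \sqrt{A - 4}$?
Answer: $1288 - 144 i \sqrt{2} \approx 1288.0 - 203.65 i$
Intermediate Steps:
$O{\left(B,A \right)} = \sqrt{-4 + A}$
$\left(-36 + O{\left(-8,-4 \right)}\right)^{2} = \left(-36 + \sqrt{-4 - 4}\right)^{2} = \left(-36 + \sqrt{-8}\right)^{2} = \left(-36 + 2 i \sqrt{2}\right)^{2}$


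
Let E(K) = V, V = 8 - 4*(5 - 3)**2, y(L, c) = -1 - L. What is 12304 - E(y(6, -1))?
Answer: 12312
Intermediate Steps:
V = -8 (V = 8 - 4*2**2 = 8 - 4*4 = 8 - 16 = -8)
E(K) = -8
12304 - E(y(6, -1)) = 12304 - 1*(-8) = 12304 + 8 = 12312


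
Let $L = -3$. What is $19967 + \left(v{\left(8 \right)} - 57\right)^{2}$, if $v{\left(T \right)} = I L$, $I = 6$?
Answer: $25592$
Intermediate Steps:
$v{\left(T \right)} = -18$ ($v{\left(T \right)} = 6 \left(-3\right) = -18$)
$19967 + \left(v{\left(8 \right)} - 57\right)^{2} = 19967 + \left(-18 - 57\right)^{2} = 19967 + \left(-75\right)^{2} = 19967 + 5625 = 25592$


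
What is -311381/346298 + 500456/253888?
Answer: 5890688285/5495056664 ≈ 1.0720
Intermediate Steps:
-311381/346298 + 500456/253888 = -311381*1/346298 + 500456*(1/253888) = -311381/346298 + 62557/31736 = 5890688285/5495056664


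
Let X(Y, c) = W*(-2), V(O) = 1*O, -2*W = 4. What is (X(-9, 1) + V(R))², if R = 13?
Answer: 289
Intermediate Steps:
W = -2 (W = -½*4 = -2)
V(O) = O
X(Y, c) = 4 (X(Y, c) = -2*(-2) = 4)
(X(-9, 1) + V(R))² = (4 + 13)² = 17² = 289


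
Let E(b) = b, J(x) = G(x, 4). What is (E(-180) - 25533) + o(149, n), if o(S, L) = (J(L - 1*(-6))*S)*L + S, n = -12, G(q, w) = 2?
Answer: -29140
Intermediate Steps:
J(x) = 2
o(S, L) = S + 2*L*S (o(S, L) = (2*S)*L + S = 2*L*S + S = S + 2*L*S)
(E(-180) - 25533) + o(149, n) = (-180 - 25533) + 149*(1 + 2*(-12)) = -25713 + 149*(1 - 24) = -25713 + 149*(-23) = -25713 - 3427 = -29140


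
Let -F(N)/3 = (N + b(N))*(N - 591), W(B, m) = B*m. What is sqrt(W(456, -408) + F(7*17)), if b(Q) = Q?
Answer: 4*sqrt(9435) ≈ 388.54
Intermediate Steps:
F(N) = -6*N*(-591 + N) (F(N) = -3*(N + N)*(N - 591) = -3*2*N*(-591 + N) = -6*N*(-591 + N))
sqrt(W(456, -408) + F(7*17)) = sqrt(456*(-408) + 6*(7*17)*(591 - 7*17)) = sqrt(-186048 + 6*119*(591 - 1*119)) = sqrt(-186048 + 6*119*(591 - 119)) = sqrt(-186048 + 6*119*472) = sqrt(-186048 + 337008) = sqrt(150960) = 4*sqrt(9435)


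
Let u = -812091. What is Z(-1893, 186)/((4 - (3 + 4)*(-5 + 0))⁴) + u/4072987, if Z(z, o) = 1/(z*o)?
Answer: -661495179542467825/3317683937911574166 ≈ -0.19938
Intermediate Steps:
Z(z, o) = 1/(o*z)
Z(-1893, 186)/((4 - (3 + 4)*(-5 + 0))⁴) + u/4072987 = (1/(186*(-1893)))/((4 - (3 + 4)*(-5 + 0))⁴) - 812091/4072987 = ((1/186)*(-1/1893))/((4 - 7*(-5))⁴) - 812091*1/4072987 = -1/(352098*(4 - 1*(-35))⁴) - 812091/4072987 = -1/(352098*(4 + 35)⁴) - 812091/4072987 = -1/(352098*(39⁴)) - 812091/4072987 = -1/352098/2313441 - 812091/4072987 = -1/352098*1/2313441 - 812091/4072987 = -1/814557949218 - 812091/4072987 = -661495179542467825/3317683937911574166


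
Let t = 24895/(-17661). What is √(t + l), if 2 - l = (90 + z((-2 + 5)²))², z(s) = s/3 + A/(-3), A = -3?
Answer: I*√3276885549/609 ≈ 93.997*I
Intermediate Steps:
z(s) = 1 + s/3 (z(s) = s/3 - 3/(-3) = s*(⅓) - 3*(-⅓) = s/3 + 1 = 1 + s/3)
l = -8834 (l = 2 - (90 + (1 + (-2 + 5)²/3))² = 2 - (90 + (1 + (⅓)*3²))² = 2 - (90 + (1 + (⅓)*9))² = 2 - (90 + (1 + 3))² = 2 - (90 + 4)² = 2 - 1*94² = 2 - 1*8836 = 2 - 8836 = -8834)
t = -24895/17661 (t = 24895*(-1/17661) = -24895/17661 ≈ -1.4096)
√(t + l) = √(-24895/17661 - 8834) = √(-156042169/17661) = I*√3276885549/609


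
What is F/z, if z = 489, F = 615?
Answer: 205/163 ≈ 1.2577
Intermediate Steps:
F/z = 615/489 = 615*(1/489) = 205/163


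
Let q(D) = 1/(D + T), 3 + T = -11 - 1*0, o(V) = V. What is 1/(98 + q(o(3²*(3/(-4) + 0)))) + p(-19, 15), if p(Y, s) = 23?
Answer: 187073/8130 ≈ 23.010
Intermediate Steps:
T = -14 (T = -3 + (-11 - 1*0) = -3 + (-11 + 0) = -3 - 11 = -14)
q(D) = 1/(-14 + D) (q(D) = 1/(D - 14) = 1/(-14 + D))
1/(98 + q(o(3²*(3/(-4) + 0)))) + p(-19, 15) = 1/(98 + 1/(-14 + 3²*(3/(-4) + 0))) + 23 = 1/(98 + 1/(-14 + 9*(3*(-¼) + 0))) + 23 = 1/(98 + 1/(-14 + 9*(-¾ + 0))) + 23 = 1/(98 + 1/(-14 + 9*(-¾))) + 23 = 1/(98 + 1/(-14 - 27/4)) + 23 = 1/(98 + 1/(-83/4)) + 23 = 1/(98 - 4/83) + 23 = 1/(8130/83) + 23 = 83/8130 + 23 = 187073/8130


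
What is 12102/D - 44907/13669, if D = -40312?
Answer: -987856611/275512364 ≈ -3.5855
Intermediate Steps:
12102/D - 44907/13669 = 12102/(-40312) - 44907/13669 = 12102*(-1/40312) - 44907*1/13669 = -6051/20156 - 44907/13669 = -987856611/275512364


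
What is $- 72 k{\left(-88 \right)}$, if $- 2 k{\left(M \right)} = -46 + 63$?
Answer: $612$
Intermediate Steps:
$k{\left(M \right)} = - \frac{17}{2}$ ($k{\left(M \right)} = - \frac{-46 + 63}{2} = \left(- \frac{1}{2}\right) 17 = - \frac{17}{2}$)
$- 72 k{\left(-88 \right)} = \left(-72\right) \left(- \frac{17}{2}\right) = 612$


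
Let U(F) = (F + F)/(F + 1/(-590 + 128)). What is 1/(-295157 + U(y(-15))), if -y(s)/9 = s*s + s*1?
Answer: -873181/257723738057 ≈ -3.3880e-6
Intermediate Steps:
y(s) = -9*s - 9*s² (y(s) = -9*(s*s + s*1) = -9*(s² + s) = -9*(s + s²) = -9*s - 9*s²)
U(F) = 2*F/(-1/462 + F) (U(F) = (2*F)/(F + 1/(-462)) = (2*F)/(F - 1/462) = (2*F)/(-1/462 + F) = 2*F/(-1/462 + F))
1/(-295157 + U(y(-15))) = 1/(-295157 + 924*(-9*(-15)*(1 - 15))/(-1 + 462*(-9*(-15)*(1 - 15)))) = 1/(-295157 + 924*(-9*(-15)*(-14))/(-1 + 462*(-9*(-15)*(-14)))) = 1/(-295157 + 924*(-1890)/(-1 + 462*(-1890))) = 1/(-295157 + 924*(-1890)/(-1 - 873180)) = 1/(-295157 + 924*(-1890)/(-873181)) = 1/(-295157 + 924*(-1890)*(-1/873181)) = 1/(-295157 + 1746360/873181) = 1/(-257723738057/873181) = -873181/257723738057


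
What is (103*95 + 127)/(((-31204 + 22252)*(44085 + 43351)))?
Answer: -413/32613628 ≈ -1.2663e-5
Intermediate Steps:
(103*95 + 127)/(((-31204 + 22252)*(44085 + 43351))) = (9785 + 127)/((-8952*87436)) = 9912/(-782727072) = 9912*(-1/782727072) = -413/32613628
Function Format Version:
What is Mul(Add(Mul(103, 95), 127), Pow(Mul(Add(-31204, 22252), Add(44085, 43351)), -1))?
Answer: Rational(-413, 32613628) ≈ -1.2663e-5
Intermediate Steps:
Mul(Add(Mul(103, 95), 127), Pow(Mul(Add(-31204, 22252), Add(44085, 43351)), -1)) = Mul(Add(9785, 127), Pow(Mul(-8952, 87436), -1)) = Mul(9912, Pow(-782727072, -1)) = Mul(9912, Rational(-1, 782727072)) = Rational(-413, 32613628)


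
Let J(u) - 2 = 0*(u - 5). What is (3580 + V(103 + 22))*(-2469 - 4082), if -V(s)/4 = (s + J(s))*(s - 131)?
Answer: -43420028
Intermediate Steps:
J(u) = 2 (J(u) = 2 + 0*(u - 5) = 2 + 0*(-5 + u) = 2 + 0 = 2)
V(s) = -4*(-131 + s)*(2 + s) (V(s) = -4*(s + 2)*(s - 131) = -4*(2 + s)*(-131 + s) = -4*(-131 + s)*(2 + s))
(3580 + V(103 + 22))*(-2469 - 4082) = (3580 + (1048 - 4*(103 + 22)² + 516*(103 + 22)))*(-2469 - 4082) = (3580 + (1048 - 4*125² + 516*125))*(-6551) = (3580 + (1048 - 4*15625 + 64500))*(-6551) = (3580 + (1048 - 62500 + 64500))*(-6551) = (3580 + 3048)*(-6551) = 6628*(-6551) = -43420028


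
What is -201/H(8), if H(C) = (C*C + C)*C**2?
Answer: -67/1536 ≈ -0.043620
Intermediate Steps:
H(C) = C**2*(C + C**2) (H(C) = (C**2 + C)*C**2 = (C + C**2)*C**2 = C**2*(C + C**2))
-201/H(8) = -201*1/(512*(1 + 8)) = -201/(512*9) = -201/4608 = -201*1/4608 = -67/1536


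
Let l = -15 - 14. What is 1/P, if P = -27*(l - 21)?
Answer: 1/1350 ≈ 0.00074074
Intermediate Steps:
l = -29
P = 1350 (P = -27*(-29 - 21) = -27*(-50) = 1350)
1/P = 1/1350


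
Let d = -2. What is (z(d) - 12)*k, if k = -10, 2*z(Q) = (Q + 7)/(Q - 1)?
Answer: 385/3 ≈ 128.33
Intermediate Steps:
z(Q) = (7 + Q)/(2*(-1 + Q)) (z(Q) = ((Q + 7)/(Q - 1))/2 = ((7 + Q)/(-1 + Q))/2 = (7 + Q)/(2*(-1 + Q)))
(z(d) - 12)*k = ((7 - 2)/(2*(-1 - 2)) - 12)*(-10) = ((1/2)*5/(-3) - 12)*(-10) = ((1/2)*(-1/3)*5 - 12)*(-10) = (-5/6 - 12)*(-10) = -77/6*(-10) = 385/3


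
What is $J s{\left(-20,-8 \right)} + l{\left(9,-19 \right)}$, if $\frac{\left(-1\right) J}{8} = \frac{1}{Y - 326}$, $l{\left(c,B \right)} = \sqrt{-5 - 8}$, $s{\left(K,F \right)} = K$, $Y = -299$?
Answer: $- \frac{32}{125} + i \sqrt{13} \approx -0.256 + 3.6056 i$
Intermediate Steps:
$l{\left(c,B \right)} = i \sqrt{13}$ ($l{\left(c,B \right)} = \sqrt{-13} = i \sqrt{13}$)
$J = \frac{8}{625}$ ($J = - \frac{8}{-299 - 326} = - \frac{8}{-625} = \left(-8\right) \left(- \frac{1}{625}\right) = \frac{8}{625} \approx 0.0128$)
$J s{\left(-20,-8 \right)} + l{\left(9,-19 \right)} = \frac{8}{625} \left(-20\right) + i \sqrt{13} = - \frac{32}{125} + i \sqrt{13}$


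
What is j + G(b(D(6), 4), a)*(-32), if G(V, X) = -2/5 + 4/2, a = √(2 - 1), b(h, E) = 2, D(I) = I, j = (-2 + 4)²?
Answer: -236/5 ≈ -47.200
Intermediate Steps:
j = 4 (j = 2² = 4)
a = 1 (a = √1 = 1)
G(V, X) = 8/5 (G(V, X) = -2*⅕ + 4*(½) = -⅖ + 2 = 8/5)
j + G(b(D(6), 4), a)*(-32) = 4 + (8/5)*(-32) = 4 - 256/5 = -236/5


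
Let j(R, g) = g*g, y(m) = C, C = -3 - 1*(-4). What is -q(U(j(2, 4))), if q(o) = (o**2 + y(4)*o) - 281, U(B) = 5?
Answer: 251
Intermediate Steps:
C = 1 (C = -3 + 4 = 1)
y(m) = 1
j(R, g) = g**2
q(o) = -281 + o + o**2 (q(o) = (o**2 + 1*o) - 281 = (o**2 + o) - 281 = (o + o**2) - 281 = -281 + o + o**2)
-q(U(j(2, 4))) = -(-281 + 5 + 5**2) = -(-281 + 5 + 25) = -1*(-251) = 251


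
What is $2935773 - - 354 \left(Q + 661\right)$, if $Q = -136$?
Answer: $3121623$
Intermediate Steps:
$2935773 - - 354 \left(Q + 661\right) = 2935773 - - 354 \left(-136 + 661\right) = 2935773 - \left(-354\right) 525 = 2935773 - -185850 = 2935773 + 185850 = 3121623$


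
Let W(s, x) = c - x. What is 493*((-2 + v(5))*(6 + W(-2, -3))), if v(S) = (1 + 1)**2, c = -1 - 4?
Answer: 3944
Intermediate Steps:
c = -5
W(s, x) = -5 - x
v(S) = 4 (v(S) = 2**2 = 4)
493*((-2 + v(5))*(6 + W(-2, -3))) = 493*((-2 + 4)*(6 + (-5 - 1*(-3)))) = 493*(2*(6 + (-5 + 3))) = 493*(2*(6 - 2)) = 493*(2*4) = 493*8 = 3944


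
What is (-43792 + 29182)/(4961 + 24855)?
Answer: -7305/14908 ≈ -0.49001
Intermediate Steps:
(-43792 + 29182)/(4961 + 24855) = -14610/29816 = -14610*1/29816 = -7305/14908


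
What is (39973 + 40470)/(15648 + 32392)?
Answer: 80443/48040 ≈ 1.6745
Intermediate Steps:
(39973 + 40470)/(15648 + 32392) = 80443/48040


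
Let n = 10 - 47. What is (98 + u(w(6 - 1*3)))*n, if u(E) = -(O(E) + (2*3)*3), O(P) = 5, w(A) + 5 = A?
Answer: -2775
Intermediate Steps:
w(A) = -5 + A
n = -37
u(E) = -23 (u(E) = -(5 + (2*3)*3) = -(5 + 6*3) = -(5 + 18) = -1*23 = -23)
(98 + u(w(6 - 1*3)))*n = (98 - 23)*(-37) = 75*(-37) = -2775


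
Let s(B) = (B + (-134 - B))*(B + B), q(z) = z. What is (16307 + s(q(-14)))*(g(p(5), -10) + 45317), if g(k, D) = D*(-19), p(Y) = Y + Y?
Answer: 912824913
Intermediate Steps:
p(Y) = 2*Y
g(k, D) = -19*D
s(B) = -268*B
(16307 + s(q(-14)))*(g(p(5), -10) + 45317) = (16307 - 268*(-14))*(-19*(-10) + 45317) = (16307 + 3752)*(190 + 45317) = 20059*45507 = 912824913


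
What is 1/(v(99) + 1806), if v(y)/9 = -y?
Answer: 1/915 ≈ 0.0010929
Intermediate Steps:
v(y) = -9*y (v(y) = 9*(-y) = -9*y)
1/(v(99) + 1806) = 1/(-9*99 + 1806) = 1/(-891 + 1806) = 1/915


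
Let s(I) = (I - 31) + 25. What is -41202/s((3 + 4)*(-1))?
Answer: 41202/13 ≈ 3169.4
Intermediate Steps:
s(I) = -6 + I (s(I) = (-31 + I) + 25 = -6 + I)
-41202/s((3 + 4)*(-1)) = -41202/(-6 + (3 + 4)*(-1)) = -41202/(-6 + 7*(-1)) = -41202/(-6 - 7) = -41202/(-13) = -41202*(-1/13) = 41202/13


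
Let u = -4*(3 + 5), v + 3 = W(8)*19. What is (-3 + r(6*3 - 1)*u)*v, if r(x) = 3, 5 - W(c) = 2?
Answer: -5346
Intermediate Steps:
W(c) = 3 (W(c) = 5 - 1*2 = 5 - 2 = 3)
v = 54 (v = -3 + 3*19 = -3 + 57 = 54)
u = -32 (u = -4*8 = -32)
(-3 + r(6*3 - 1)*u)*v = (-3 + 3*(-32))*54 = (-3 - 96)*54 = -99*54 = -5346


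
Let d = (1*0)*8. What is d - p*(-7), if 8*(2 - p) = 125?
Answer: -763/8 ≈ -95.375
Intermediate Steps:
p = -109/8 (p = 2 - ⅛*125 = 2 - 125/8 = -109/8 ≈ -13.625)
d = 0 (d = 0*8 = 0)
d - p*(-7) = 0 - (-109)*(-7)/8 = 0 - 1*763/8 = 0 - 763/8 = -763/8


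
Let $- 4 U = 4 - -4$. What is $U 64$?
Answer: $-128$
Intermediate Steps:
$U = -2$ ($U = - \frac{4 - -4}{4} = - \frac{4 + 4}{4} = \left(- \frac{1}{4}\right) 8 = -2$)
$U 64 = \left(-2\right) 64 = -128$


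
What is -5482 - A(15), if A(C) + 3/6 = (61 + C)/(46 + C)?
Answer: -668895/122 ≈ -5482.7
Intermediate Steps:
A(C) = -1/2 + (61 + C)/(46 + C)
-5482 - A(15) = -5482 - (76 + 15)/(2*(46 + 15)) = -5482 - 91/(2*61) = -5482 - 1*91/122 = -5482 - 91/122 = -668895/122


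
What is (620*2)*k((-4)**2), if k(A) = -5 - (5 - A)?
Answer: 7440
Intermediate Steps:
k(A) = -10 + A (k(A) = -5 + (-5 + A) = -10 + A)
(620*2)*k((-4)**2) = (620*2)*(-10 + (-4)**2) = 1240*(-10 + 16) = 1240*6 = 7440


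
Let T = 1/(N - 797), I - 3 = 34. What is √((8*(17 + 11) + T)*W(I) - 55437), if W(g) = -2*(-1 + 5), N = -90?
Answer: 3*I*√5002888445/887 ≈ 239.23*I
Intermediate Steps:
I = 37 (I = 3 + 34 = 37)
T = -1/887 (T = 1/(-90 - 797) = 1/(-887) = -1/887 ≈ -0.0011274)
W(g) = -8 (W(g) = -2*4 = -8)
√((8*(17 + 11) + T)*W(I) - 55437) = √((8*(17 + 11) - 1/887)*(-8) - 55437) = √((8*28 - 1/887)*(-8) - 55437) = √((224 - 1/887)*(-8) - 55437) = √((198687/887)*(-8) - 55437) = √(-1589496/887 - 55437) = √(-50762115/887) = 3*I*√5002888445/887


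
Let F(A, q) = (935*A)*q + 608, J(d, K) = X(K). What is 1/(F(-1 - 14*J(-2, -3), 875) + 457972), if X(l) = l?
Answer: 1/34001705 ≈ 2.9410e-8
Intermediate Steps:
J(d, K) = K
F(A, q) = 608 + 935*A*q (F(A, q) = 935*A*q + 608 = 608 + 935*A*q)
1/(F(-1 - 14*J(-2, -3), 875) + 457972) = 1/((608 + 935*(-1 - 14*(-3))*875) + 457972) = 1/((608 + 935*(-1 + 42)*875) + 457972) = 1/((608 + 935*41*875) + 457972) = 1/((608 + 33543125) + 457972) = 1/(33543733 + 457972) = 1/34001705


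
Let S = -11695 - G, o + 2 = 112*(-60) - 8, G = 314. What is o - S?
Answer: 5279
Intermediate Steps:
o = -6730 (o = -2 + (112*(-60) - 8) = -2 + (-6720 - 8) = -2 - 6728 = -6730)
S = -12009 (S = -11695 - 1*314 = -11695 - 314 = -12009)
o - S = -6730 - 1*(-12009) = -6730 + 12009 = 5279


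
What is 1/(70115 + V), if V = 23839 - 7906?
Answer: 1/86048 ≈ 1.1621e-5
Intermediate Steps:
V = 15933
1/(70115 + V) = 1/(70115 + 15933) = 1/86048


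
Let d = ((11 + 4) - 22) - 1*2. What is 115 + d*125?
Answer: -1010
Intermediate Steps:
d = -9 (d = (15 - 22) - 2 = -7 - 2 = -9)
115 + d*125 = 115 - 9*125 = 115 - 1125 = -1010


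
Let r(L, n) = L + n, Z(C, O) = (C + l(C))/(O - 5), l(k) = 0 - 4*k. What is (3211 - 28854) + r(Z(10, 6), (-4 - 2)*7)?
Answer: -25715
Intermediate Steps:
l(k) = -4*k
Z(C, O) = -3*C/(-5 + O) (Z(C, O) = (C - 4*C)/(O - 5) = (-3*C)/(-5 + O) = -3*C/(-5 + O))
(3211 - 28854) + r(Z(10, 6), (-4 - 2)*7) = (3211 - 28854) + (-3*10/(-5 + 6) + (-4 - 2)*7) = -25643 + (-3*10/1 - 6*7) = -25643 + (-3*10*1 - 42) = -25643 + (-30 - 42) = -25643 - 72 = -25715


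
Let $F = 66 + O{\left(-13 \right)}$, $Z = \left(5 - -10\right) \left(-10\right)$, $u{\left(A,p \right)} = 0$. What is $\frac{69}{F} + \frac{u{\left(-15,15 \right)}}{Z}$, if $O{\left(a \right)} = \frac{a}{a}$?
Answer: $\frac{69}{67} \approx 1.0299$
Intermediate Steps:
$Z = -150$ ($Z = \left(5 + 10\right) \left(-10\right) = 15 \left(-10\right) = -150$)
$O{\left(a \right)} = 1$
$F = 67$ ($F = 66 + 1 = 67$)
$\frac{69}{F} + \frac{u{\left(-15,15 \right)}}{Z} = \frac{69}{67} + \frac{0}{-150} = 69 \cdot \frac{1}{67} + 0 \left(- \frac{1}{150}\right) = \frac{69}{67} + 0 = \frac{69}{67}$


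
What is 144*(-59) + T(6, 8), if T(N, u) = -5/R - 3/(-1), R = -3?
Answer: -25474/3 ≈ -8491.3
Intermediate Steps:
T(N, u) = 14/3 (T(N, u) = -5/(-3) - 3/(-1) = -5*(-⅓) - 3*(-1) = 5/3 + 3 = 14/3)
144*(-59) + T(6, 8) = 144*(-59) + 14/3 = -8496 + 14/3 = -25474/3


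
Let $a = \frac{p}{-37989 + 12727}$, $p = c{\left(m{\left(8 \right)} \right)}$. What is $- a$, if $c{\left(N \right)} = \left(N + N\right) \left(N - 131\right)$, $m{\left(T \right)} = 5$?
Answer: $- \frac{630}{12631} \approx -0.049877$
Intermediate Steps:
$c{\left(N \right)} = 2 N \left(-131 + N\right)$
$p = -1260$ ($p = 2 \cdot 5 \left(-131 + 5\right) = 2 \cdot 5 \left(-126\right) = -1260$)
$a = \frac{630}{12631}$ ($a = - \frac{1260}{-37989 + 12727} = - \frac{1260}{-25262} = \left(-1260\right) \left(- \frac{1}{25262}\right) = \frac{630}{12631} \approx 0.049877$)
$- a = \left(-1\right) \frac{630}{12631} = - \frac{630}{12631}$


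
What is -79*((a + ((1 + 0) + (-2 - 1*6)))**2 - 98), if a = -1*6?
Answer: -5609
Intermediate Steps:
a = -6
-79*((a + ((1 + 0) + (-2 - 1*6)))**2 - 98) = -79*((-6 + ((1 + 0) + (-2 - 1*6)))**2 - 98) = -79*((-6 + (1 + (-2 - 6)))**2 - 98) = -79*((-6 + (1 - 8))**2 - 98) = -79*((-6 - 7)**2 - 98) = -79*((-13)**2 - 98) = -79*(169 - 98) = -79*71 = -5609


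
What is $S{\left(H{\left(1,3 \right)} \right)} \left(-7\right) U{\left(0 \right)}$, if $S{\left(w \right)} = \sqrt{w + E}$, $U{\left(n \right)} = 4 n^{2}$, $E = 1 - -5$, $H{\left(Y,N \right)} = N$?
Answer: $0$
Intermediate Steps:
$E = 6$ ($E = 1 + 5 = 6$)
$S{\left(w \right)} = \sqrt{6 + w}$ ($S{\left(w \right)} = \sqrt{w + 6} = \sqrt{6 + w}$)
$S{\left(H{\left(1,3 \right)} \right)} \left(-7\right) U{\left(0 \right)} = \sqrt{6 + 3} \left(-7\right) 4 \cdot 0^{2} = \sqrt{9} \left(-7\right) 4 \cdot 0 = 3 \left(-7\right) 0 = \left(-21\right) 0 = 0$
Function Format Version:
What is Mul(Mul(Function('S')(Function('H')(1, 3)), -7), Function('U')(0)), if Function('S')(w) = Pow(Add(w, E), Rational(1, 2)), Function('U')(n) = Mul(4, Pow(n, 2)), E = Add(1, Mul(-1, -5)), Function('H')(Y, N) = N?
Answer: 0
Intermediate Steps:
E = 6 (E = Add(1, 5) = 6)
Function('S')(w) = Pow(Add(6, w), Rational(1, 2)) (Function('S')(w) = Pow(Add(w, 6), Rational(1, 2)) = Pow(Add(6, w), Rational(1, 2)))
Mul(Mul(Function('S')(Function('H')(1, 3)), -7), Function('U')(0)) = Mul(Mul(Pow(Add(6, 3), Rational(1, 2)), -7), Mul(4, Pow(0, 2))) = Mul(Mul(Pow(9, Rational(1, 2)), -7), Mul(4, 0)) = Mul(Mul(3, -7), 0) = Mul(-21, 0) = 0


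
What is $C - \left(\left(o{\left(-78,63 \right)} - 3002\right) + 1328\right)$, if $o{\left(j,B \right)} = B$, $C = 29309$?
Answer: $30920$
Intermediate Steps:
$C - \left(\left(o{\left(-78,63 \right)} - 3002\right) + 1328\right) = 29309 - \left(\left(63 - 3002\right) + 1328\right) = 29309 - \left(-2939 + 1328\right) = 29309 - -1611 = 29309 + 1611 = 30920$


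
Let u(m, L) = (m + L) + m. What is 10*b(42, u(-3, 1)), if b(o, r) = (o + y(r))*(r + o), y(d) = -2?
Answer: 14800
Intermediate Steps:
u(m, L) = L + 2*m (u(m, L) = (L + m) + m = L + 2*m)
b(o, r) = (-2 + o)*(o + r) (b(o, r) = (o - 2)*(r + o) = (-2 + o)*(o + r))
10*b(42, u(-3, 1)) = 10*(42**2 - 2*42 - 2*(1 + 2*(-3)) + 42*(1 + 2*(-3))) = 10*(1764 - 84 - 2*(1 - 6) + 42*(1 - 6)) = 10*(1764 - 84 - 2*(-5) + 42*(-5)) = 10*(1764 - 84 + 10 - 210) = 10*1480 = 14800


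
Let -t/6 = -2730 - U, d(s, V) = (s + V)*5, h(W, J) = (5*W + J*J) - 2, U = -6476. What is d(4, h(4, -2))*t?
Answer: -2921880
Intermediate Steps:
h(W, J) = -2 + J² + 5*W (h(W, J) = (5*W + J²) - 2 = (J² + 5*W) - 2 = -2 + J² + 5*W)
d(s, V) = 5*V + 5*s (d(s, V) = (V + s)*5 = 5*V + 5*s)
t = -22476 (t = -6*(-2730 - 1*(-6476)) = -6*(-2730 + 6476) = -6*3746 = -22476)
d(4, h(4, -2))*t = (5*(-2 + (-2)² + 5*4) + 5*4)*(-22476) = (5*(-2 + 4 + 20) + 20)*(-22476) = (5*22 + 20)*(-22476) = (110 + 20)*(-22476) = 130*(-22476) = -2921880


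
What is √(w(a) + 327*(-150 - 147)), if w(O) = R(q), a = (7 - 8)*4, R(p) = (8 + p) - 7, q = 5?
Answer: I*√97113 ≈ 311.63*I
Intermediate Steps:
R(p) = 1 + p
a = -4 (a = -1*4 = -4)
w(O) = 6 (w(O) = 1 + 5 = 6)
√(w(a) + 327*(-150 - 147)) = √(6 + 327*(-150 - 147)) = √(6 + 327*(-297)) = √(6 - 97119) = √(-97113) = I*√97113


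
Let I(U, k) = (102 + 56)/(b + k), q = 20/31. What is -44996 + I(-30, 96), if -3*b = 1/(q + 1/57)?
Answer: -5031582674/111827 ≈ -44994.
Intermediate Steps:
q = 20/31 (q = 20*(1/31) = 20/31 ≈ 0.64516)
b = -589/1171 (b = -1/(3*(20/31 + 1/57)) = -1/(3*1171/1767) = -⅓*1767/1171 = -589/1171 ≈ -0.50299)
I(U, k) = 158/(-589/1171 + k) (I(U, k) = (102 + 56)/(-589/1171 + k) = 158/(-589/1171 + k))
-44996 + I(-30, 96) = -44996 + 185018/(-589 + 1171*96) = -44996 + 185018/(-589 + 112416) = -44996 + 185018/111827 = -5031582674/111827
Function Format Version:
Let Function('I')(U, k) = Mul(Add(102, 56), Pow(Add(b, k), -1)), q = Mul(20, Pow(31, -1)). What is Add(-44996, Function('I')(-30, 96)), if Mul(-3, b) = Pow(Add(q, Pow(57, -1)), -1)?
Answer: Rational(-5031582674, 111827) ≈ -44994.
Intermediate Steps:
q = Rational(20, 31) (q = Mul(20, Rational(1, 31)) = Rational(20, 31) ≈ 0.64516)
b = Rational(-589, 1171) (b = Mul(Rational(-1, 3), Pow(Add(Rational(20, 31), Pow(57, -1)), -1)) = Mul(Rational(-1, 3), Pow(Add(Rational(20, 31), Rational(1, 57)), -1)) = Mul(Rational(-1, 3), Pow(Rational(1171, 1767), -1)) = Mul(Rational(-1, 3), Rational(1767, 1171)) = Rational(-589, 1171) ≈ -0.50299)
Function('I')(U, k) = Mul(158, Pow(Add(Rational(-589, 1171), k), -1)) (Function('I')(U, k) = Mul(Add(102, 56), Pow(Add(Rational(-589, 1171), k), -1)) = Mul(158, Pow(Add(Rational(-589, 1171), k), -1)))
Add(-44996, Function('I')(-30, 96)) = Add(-44996, Mul(185018, Pow(Add(-589, Mul(1171, 96)), -1))) = Add(-44996, Mul(185018, Pow(Add(-589, 112416), -1))) = Add(-44996, Mul(185018, Pow(111827, -1))) = Add(-44996, Mul(185018, Rational(1, 111827))) = Add(-44996, Rational(185018, 111827)) = Rational(-5031582674, 111827)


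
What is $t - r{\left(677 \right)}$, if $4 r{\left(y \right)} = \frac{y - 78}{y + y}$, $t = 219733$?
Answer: $\frac{1190073329}{5416} \approx 2.1973 \cdot 10^{5}$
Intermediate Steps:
$r{\left(y \right)} = \frac{-78 + y}{8 y}$ ($r{\left(y \right)} = \frac{\left(y - 78\right) \frac{1}{y + y}}{4} = \frac{\left(-78 + y\right) \frac{1}{2 y}}{4} = \frac{\frac{1}{2} \frac{1}{y} \left(-78 + y\right)}{4} = \frac{-78 + y}{8 y}$)
$t - r{\left(677 \right)} = 219733 - \frac{-78 + 677}{8 \cdot 677} = 219733 - \frac{1}{8} \cdot \frac{1}{677} \cdot 599 = 219733 - \frac{599}{5416} = \frac{1190073329}{5416}$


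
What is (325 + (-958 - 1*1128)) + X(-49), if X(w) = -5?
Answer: -1766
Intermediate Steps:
(325 + (-958 - 1*1128)) + X(-49) = (325 + (-958 - 1*1128)) - 5 = (325 + (-958 - 1128)) - 5 = (325 - 2086) - 5 = -1761 - 5 = -1766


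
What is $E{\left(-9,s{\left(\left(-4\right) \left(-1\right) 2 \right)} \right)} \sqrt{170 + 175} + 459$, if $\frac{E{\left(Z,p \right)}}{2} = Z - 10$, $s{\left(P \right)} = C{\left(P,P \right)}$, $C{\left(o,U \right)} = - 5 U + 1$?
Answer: $459 - 38 \sqrt{345} \approx -246.82$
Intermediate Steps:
$C{\left(o,U \right)} = 1 - 5 U$
$s{\left(P \right)} = 1 - 5 P$
$E{\left(Z,p \right)} = -20 + 2 Z$ ($E{\left(Z,p \right)} = 2 \left(Z - 10\right) = 2 \left(-10 + Z\right) = -20 + 2 Z$)
$E{\left(-9,s{\left(\left(-4\right) \left(-1\right) 2 \right)} \right)} \sqrt{170 + 175} + 459 = \left(-20 + 2 \left(-9\right)\right) \sqrt{170 + 175} + 459 = \left(-20 - 18\right) \sqrt{345} + 459 = - 38 \sqrt{345} + 459 = 459 - 38 \sqrt{345}$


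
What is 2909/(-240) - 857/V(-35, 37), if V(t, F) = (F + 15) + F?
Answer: -464581/21360 ≈ -21.750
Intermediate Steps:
V(t, F) = 15 + 2*F (V(t, F) = (15 + F) + F = 15 + 2*F)
2909/(-240) - 857/V(-35, 37) = 2909/(-240) - 857/(15 + 2*37) = 2909*(-1/240) - 857/(15 + 74) = -2909/240 - 857/89 = -464581/21360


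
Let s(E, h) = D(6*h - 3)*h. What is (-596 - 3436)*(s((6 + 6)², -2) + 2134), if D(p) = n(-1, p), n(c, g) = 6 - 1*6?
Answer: -8604288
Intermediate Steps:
n(c, g) = 0 (n(c, g) = 6 - 6 = 0)
D(p) = 0
s(E, h) = 0 (s(E, h) = 0*h = 0)
(-596 - 3436)*(s((6 + 6)², -2) + 2134) = (-596 - 3436)*(0 + 2134) = -4032*2134 = -8604288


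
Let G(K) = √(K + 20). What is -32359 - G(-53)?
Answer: -32359 - I*√33 ≈ -32359.0 - 5.7446*I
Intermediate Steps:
G(K) = √(20 + K)
-32359 - G(-53) = -32359 - √(20 - 53) = -32359 - √(-33) = -32359 - I*√33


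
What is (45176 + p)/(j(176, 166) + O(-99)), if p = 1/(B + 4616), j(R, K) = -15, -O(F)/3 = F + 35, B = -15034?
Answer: 156881189/614662 ≈ 255.23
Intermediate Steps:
O(F) = -105 - 3*F (O(F) = -3*(F + 35) = -3*(35 + F) = -105 - 3*F)
p = -1/10418 (p = 1/(-15034 + 4616) = 1/(-10418) = -1/10418 ≈ -9.5988e-5)
(45176 + p)/(j(176, 166) + O(-99)) = (45176 - 1/10418)/(-15 + (-105 - 3*(-99))) = 470643567/(10418*(-15 + (-105 + 297))) = 470643567/(10418*(-15 + 192)) = (470643567/10418)/177 = (470643567/10418)*(1/177) = 156881189/614662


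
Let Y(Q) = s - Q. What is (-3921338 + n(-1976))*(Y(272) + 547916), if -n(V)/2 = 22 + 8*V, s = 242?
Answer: -2131148334676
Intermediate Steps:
n(V) = -44 - 16*V (n(V) = -2*(22 + 8*V) = -44 - 16*V)
Y(Q) = 242 - Q
(-3921338 + n(-1976))*(Y(272) + 547916) = (-3921338 + (-44 - 16*(-1976)))*((242 - 1*272) + 547916) = (-3921338 + (-44 + 31616))*((242 - 272) + 547916) = (-3921338 + 31572)*(-30 + 547916) = -3889766*547886 = -2131148334676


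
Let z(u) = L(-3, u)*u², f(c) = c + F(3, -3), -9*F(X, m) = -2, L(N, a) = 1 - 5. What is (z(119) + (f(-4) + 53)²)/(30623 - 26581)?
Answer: -93445/6966 ≈ -13.414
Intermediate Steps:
L(N, a) = -4
F(X, m) = 2/9 (F(X, m) = -⅑*(-2) = 2/9)
f(c) = 2/9 + c (f(c) = c + 2/9 = 2/9 + c)
z(u) = -4*u²
(z(119) + (f(-4) + 53)²)/(30623 - 26581) = (-4*119² + ((2/9 - 4) + 53)²)/(30623 - 26581) = (-4*14161 + (-34/9 + 53)²)/4042 = (-56644 + (443/9)²)*(1/4042) = (-56644 + 196249/81)*(1/4042) = -4391915/81*1/4042 = -93445/6966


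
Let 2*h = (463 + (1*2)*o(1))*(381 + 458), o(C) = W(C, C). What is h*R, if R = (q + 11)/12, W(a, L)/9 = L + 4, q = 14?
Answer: 11599175/24 ≈ 4.8330e+5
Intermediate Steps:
W(a, L) = 36 + 9*L (W(a, L) = 9*(L + 4) = 9*(4 + L) = 36 + 9*L)
o(C) = 36 + 9*C
h = 463967/2 (h = ((463 + (1*2)*(36 + 9*1))*(381 + 458))/2 = ((463 + 2*(36 + 9))*839)/2 = ((463 + 2*45)*839)/2 = ((463 + 90)*839)/2 = (553*839)/2 = (½)*463967 = 463967/2 ≈ 2.3198e+5)
R = 25/12 (R = (14 + 11)/12 = 25*(1/12) = 25/12 ≈ 2.0833)
h*R = (463967/2)*(25/12) = 11599175/24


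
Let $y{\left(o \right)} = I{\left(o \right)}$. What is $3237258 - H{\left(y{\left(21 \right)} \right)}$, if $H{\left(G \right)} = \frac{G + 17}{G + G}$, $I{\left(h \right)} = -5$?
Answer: $\frac{16186296}{5} \approx 3.2373 \cdot 10^{6}$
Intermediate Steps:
$y{\left(o \right)} = -5$
$H{\left(G \right)} = \frac{17 + G}{2 G}$
$3237258 - H{\left(y{\left(21 \right)} \right)} = 3237258 - \frac{17 - 5}{2 \left(-5\right)} = 3237258 - \frac{1}{2} \left(- \frac{1}{5}\right) 12 = 3237258 - - \frac{6}{5} = 3237258 + \frac{6}{5} = \frac{16186296}{5}$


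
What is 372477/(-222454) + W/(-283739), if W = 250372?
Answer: -161382504391/63118875506 ≈ -2.5568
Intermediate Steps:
372477/(-222454) + W/(-283739) = 372477/(-222454) + 250372/(-283739) = 372477*(-1/222454) + 250372*(-1/283739) = -372477/222454 - 250372/283739 = -161382504391/63118875506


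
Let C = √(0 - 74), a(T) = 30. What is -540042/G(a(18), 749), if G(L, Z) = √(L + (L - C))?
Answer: -540042/√(60 - I*√74) ≈ -69190.0 - 4934.7*I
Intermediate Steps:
C = I*√74 (C = √(-74) = I*√74 ≈ 8.6023*I)
G(L, Z) = √(2*L - I*√74) (G(L, Z) = √(L + (L - I*√74)) = √(2*L - I*√74))
-540042/G(a(18), 749) = -540042/√(2*30 - I*√74) = -540042/√(60 - I*√74)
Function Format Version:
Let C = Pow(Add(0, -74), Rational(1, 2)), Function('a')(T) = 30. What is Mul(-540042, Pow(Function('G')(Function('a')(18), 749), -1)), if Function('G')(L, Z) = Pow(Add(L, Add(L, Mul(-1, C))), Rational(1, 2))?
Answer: Mul(-540042, Pow(Add(60, Mul(-1, I, Pow(74, Rational(1, 2)))), Rational(-1, 2))) ≈ Add(-69190., Mul(-4934.7, I))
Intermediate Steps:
C = Mul(I, Pow(74, Rational(1, 2))) (C = Pow(-74, Rational(1, 2)) = Mul(I, Pow(74, Rational(1, 2))) ≈ Mul(8.6023, I))
Function('G')(L, Z) = Pow(Add(Mul(2, L), Mul(-1, I, Pow(74, Rational(1, 2)))), Rational(1, 2)) (Function('G')(L, Z) = Pow(Add(L, Add(L, Mul(-1, Mul(I, Pow(74, Rational(1, 2)))))), Rational(1, 2)) = Pow(Add(L, Add(L, Mul(-1, I, Pow(74, Rational(1, 2))))), Rational(1, 2)) = Pow(Add(Mul(2, L), Mul(-1, I, Pow(74, Rational(1, 2)))), Rational(1, 2)))
Mul(-540042, Pow(Function('G')(Function('a')(18), 749), -1)) = Mul(-540042, Pow(Pow(Add(Mul(2, 30), Mul(-1, I, Pow(74, Rational(1, 2)))), Rational(1, 2)), -1)) = Mul(-540042, Pow(Pow(Add(60, Mul(-1, I, Pow(74, Rational(1, 2)))), Rational(1, 2)), -1)) = Mul(-540042, Pow(Add(60, Mul(-1, I, Pow(74, Rational(1, 2)))), Rational(-1, 2)))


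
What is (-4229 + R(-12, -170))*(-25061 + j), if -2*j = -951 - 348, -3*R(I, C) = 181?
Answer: 314127182/3 ≈ 1.0471e+8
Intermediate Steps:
R(I, C) = -181/3 (R(I, C) = -⅓*181 = -181/3)
j = 1299/2 (j = -(-951 - 348)/2 = -½*(-1299) = 1299/2 ≈ 649.50)
(-4229 + R(-12, -170))*(-25061 + j) = (-4229 - 181/3)*(-25061 + 1299/2) = -12868/3*(-48823/2) = 314127182/3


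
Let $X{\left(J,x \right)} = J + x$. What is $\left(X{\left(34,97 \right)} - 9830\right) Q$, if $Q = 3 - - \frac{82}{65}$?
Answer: $- \frac{2686623}{65} \approx -41333.0$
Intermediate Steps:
$Q = \frac{277}{65}$ ($Q = 3 - \left(-82\right) \frac{1}{65} = 3 - - \frac{82}{65} = 3 + \frac{82}{65} = \frac{277}{65} \approx 4.2615$)
$\left(X{\left(34,97 \right)} - 9830\right) Q = \left(\left(34 + 97\right) - 9830\right) \frac{277}{65} = \left(131 - 9830\right) \frac{277}{65} = \left(-9699\right) \frac{277}{65} = - \frac{2686623}{65}$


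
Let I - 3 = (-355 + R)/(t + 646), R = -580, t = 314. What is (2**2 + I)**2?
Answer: 1338649/36864 ≈ 36.313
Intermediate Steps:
I = 389/192 (I = 3 + (-355 - 580)/(314 + 646) = 3 - 935/960 = 3 - 935*1/960 = 3 - 187/192 = 389/192 ≈ 2.0260)
(2**2 + I)**2 = (2**2 + 389/192)**2 = (4 + 389/192)**2 = (1157/192)**2 = 1338649/36864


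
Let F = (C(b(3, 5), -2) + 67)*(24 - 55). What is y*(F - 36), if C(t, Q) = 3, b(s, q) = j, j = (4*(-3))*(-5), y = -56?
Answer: 123536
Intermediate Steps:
j = 60 (j = -12*(-5) = 60)
b(s, q) = 60
F = -2170 (F = (3 + 67)*(24 - 55) = 70*(-31) = -2170)
y*(F - 36) = -56*(-2170 - 36) = -56*(-2206) = 123536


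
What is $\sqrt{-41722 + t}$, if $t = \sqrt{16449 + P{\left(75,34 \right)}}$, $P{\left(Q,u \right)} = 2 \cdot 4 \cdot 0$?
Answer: $\sqrt{-41722 + \sqrt{16449}} \approx 203.95 i$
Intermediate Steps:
$P{\left(Q,u \right)} = 0$ ($P{\left(Q,u \right)} = 8 \cdot 0 = 0$)
$t = \sqrt{16449}$ ($t = \sqrt{16449 + 0} = \sqrt{16449} \approx 128.25$)
$\sqrt{-41722 + t} = \sqrt{-41722 + \sqrt{16449}}$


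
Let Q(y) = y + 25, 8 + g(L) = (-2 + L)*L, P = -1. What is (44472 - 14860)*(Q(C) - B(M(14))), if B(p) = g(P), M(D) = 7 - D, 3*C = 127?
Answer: 6425804/3 ≈ 2.1419e+6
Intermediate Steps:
C = 127/3 (C = (1/3)*127 = 127/3 ≈ 42.333)
g(L) = -8 + L*(-2 + L) (g(L) = -8 + (-2 + L)*L = -8 + L*(-2 + L))
B(p) = -5 (B(p) = -8 + (-1)**2 - 2*(-1) = -8 + 1 + 2 = -5)
Q(y) = 25 + y
(44472 - 14860)*(Q(C) - B(M(14))) = (44472 - 14860)*((25 + 127/3) - 1*(-5)) = 29612*(202/3 + 5) = 29612*(217/3) = 6425804/3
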